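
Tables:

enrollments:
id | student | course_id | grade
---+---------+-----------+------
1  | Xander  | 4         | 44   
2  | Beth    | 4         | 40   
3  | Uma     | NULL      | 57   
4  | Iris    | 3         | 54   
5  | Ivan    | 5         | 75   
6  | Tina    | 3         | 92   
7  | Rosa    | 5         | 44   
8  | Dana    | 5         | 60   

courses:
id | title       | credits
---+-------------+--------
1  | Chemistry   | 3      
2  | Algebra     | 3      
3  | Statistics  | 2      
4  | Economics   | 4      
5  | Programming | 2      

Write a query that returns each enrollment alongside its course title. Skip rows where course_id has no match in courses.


INNER JOIN keeps only enrollments rows whose course_id matches an id in courses. Walk through each enrollment:
  - enrollment 1 (Xander): course_id=4 -> matches Economics
  - enrollment 2 (Beth): course_id=4 -> matches Economics
  - enrollment 3 (Uma): course_id=NULL, no match -> dropped
  - enrollment 4 (Iris): course_id=3 -> matches Statistics
  - enrollment 5 (Ivan): course_id=5 -> matches Programming
  - enrollment 6 (Tina): course_id=3 -> matches Statistics
  - enrollment 7 (Rosa): course_id=5 -> matches Programming
  - enrollment 8 (Dana): course_id=5 -> matches Programming
So 1 of 8 rows is dropped.

SQL:
SELECT a.student, b.title AS course
FROM enrollments a
INNER JOIN courses b ON a.course_id = b.id

Result:
student | course     
--------+------------
Xander  | Economics  
Beth    | Economics  
Iris    | Statistics 
Ivan    | Programming
Tina    | Statistics 
Rosa    | Programming
Dana    | Programming


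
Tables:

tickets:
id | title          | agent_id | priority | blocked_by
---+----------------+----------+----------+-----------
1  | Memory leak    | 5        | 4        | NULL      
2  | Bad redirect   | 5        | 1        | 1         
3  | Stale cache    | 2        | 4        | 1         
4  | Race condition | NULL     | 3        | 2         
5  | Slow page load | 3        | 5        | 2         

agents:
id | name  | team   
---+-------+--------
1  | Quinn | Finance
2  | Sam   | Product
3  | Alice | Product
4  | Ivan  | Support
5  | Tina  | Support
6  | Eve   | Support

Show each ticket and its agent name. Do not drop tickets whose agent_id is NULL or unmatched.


LEFT JOIN keeps every row from tickets (the left table); where agent_id has no match in agents, the agent columns become NULL. Walk through each ticket:
  - ticket 1 (Memory leak): agent_id=5 -> matches Tina
  - ticket 2 (Bad redirect): agent_id=5 -> matches Tina
  - ticket 3 (Stale cache): agent_id=2 -> matches Sam
  - ticket 4 (Race condition): agent_id=NULL, no match -> kept with NULL
  - ticket 5 (Slow page load): agent_id=3 -> matches Alice
All 5 rows appear; 1 has NULL agent.

SQL:
SELECT a.title, b.name AS agent
FROM tickets a
LEFT JOIN agents b ON a.agent_id = b.id

Result:
title          | agent
---------------+------
Memory leak    | Tina 
Bad redirect   | Tina 
Stale cache    | Sam  
Race condition | NULL 
Slow page load | Alice


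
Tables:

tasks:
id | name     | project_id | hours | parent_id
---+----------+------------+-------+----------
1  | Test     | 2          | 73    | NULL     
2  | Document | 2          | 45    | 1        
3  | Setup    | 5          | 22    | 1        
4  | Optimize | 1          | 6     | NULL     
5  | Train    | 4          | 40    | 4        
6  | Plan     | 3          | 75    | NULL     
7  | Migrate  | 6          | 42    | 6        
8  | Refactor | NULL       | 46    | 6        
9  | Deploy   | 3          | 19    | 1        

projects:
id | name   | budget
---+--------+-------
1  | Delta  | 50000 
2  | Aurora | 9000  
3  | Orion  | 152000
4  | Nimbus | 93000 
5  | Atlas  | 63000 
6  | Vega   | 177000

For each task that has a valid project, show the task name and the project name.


INNER JOIN keeps only tasks rows whose project_id matches an id in projects. Walk through each task:
  - task 1 (Test): project_id=2 -> matches Aurora
  - task 2 (Document): project_id=2 -> matches Aurora
  - task 3 (Setup): project_id=5 -> matches Atlas
  - task 4 (Optimize): project_id=1 -> matches Delta
  - task 5 (Train): project_id=4 -> matches Nimbus
  - task 6 (Plan): project_id=3 -> matches Orion
  - task 7 (Migrate): project_id=6 -> matches Vega
  - task 8 (Refactor): project_id=NULL, no match -> dropped
  - task 9 (Deploy): project_id=3 -> matches Orion
So 1 of 9 rows is dropped.

SQL:
SELECT a.name, b.name AS project
FROM tasks a
INNER JOIN projects b ON a.project_id = b.id

Result:
name     | project
---------+--------
Test     | Aurora 
Document | Aurora 
Setup    | Atlas  
Optimize | Delta  
Train    | Nimbus 
Plan     | Orion  
Migrate  | Vega   
Deploy   | Orion  


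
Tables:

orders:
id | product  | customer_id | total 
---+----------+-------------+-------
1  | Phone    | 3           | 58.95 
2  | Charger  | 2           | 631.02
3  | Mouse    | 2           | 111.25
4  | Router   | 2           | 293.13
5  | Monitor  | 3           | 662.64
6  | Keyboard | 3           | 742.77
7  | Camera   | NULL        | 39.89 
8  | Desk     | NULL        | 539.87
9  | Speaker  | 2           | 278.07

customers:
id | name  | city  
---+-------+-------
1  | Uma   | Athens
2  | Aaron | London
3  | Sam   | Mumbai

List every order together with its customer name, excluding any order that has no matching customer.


INNER JOIN keeps only orders rows whose customer_id matches an id in customers. Walk through each order:
  - order 1 (Phone): customer_id=3 -> matches Sam
  - order 2 (Charger): customer_id=2 -> matches Aaron
  - order 3 (Mouse): customer_id=2 -> matches Aaron
  - order 4 (Router): customer_id=2 -> matches Aaron
  - order 5 (Monitor): customer_id=3 -> matches Sam
  - order 6 (Keyboard): customer_id=3 -> matches Sam
  - order 7 (Camera): customer_id=NULL, no match -> dropped
  - order 8 (Desk): customer_id=NULL, no match -> dropped
  - order 9 (Speaker): customer_id=2 -> matches Aaron
So 2 of 9 rows are dropped.

SQL:
SELECT a.product, b.name AS customer
FROM orders a
INNER JOIN customers b ON a.customer_id = b.id

Result:
product  | customer
---------+---------
Phone    | Sam     
Charger  | Aaron   
Mouse    | Aaron   
Router   | Aaron   
Monitor  | Sam     
Keyboard | Sam     
Speaker  | Aaron   


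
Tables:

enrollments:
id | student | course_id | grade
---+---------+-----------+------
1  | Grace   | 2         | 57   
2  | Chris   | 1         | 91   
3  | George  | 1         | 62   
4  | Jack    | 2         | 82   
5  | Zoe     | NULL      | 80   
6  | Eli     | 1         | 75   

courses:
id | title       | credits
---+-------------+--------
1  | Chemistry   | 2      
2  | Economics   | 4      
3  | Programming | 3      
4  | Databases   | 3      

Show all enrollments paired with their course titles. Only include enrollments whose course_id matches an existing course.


INNER JOIN keeps only enrollments rows whose course_id matches an id in courses. Walk through each enrollment:
  - enrollment 1 (Grace): course_id=2 -> matches Economics
  - enrollment 2 (Chris): course_id=1 -> matches Chemistry
  - enrollment 3 (George): course_id=1 -> matches Chemistry
  - enrollment 4 (Jack): course_id=2 -> matches Economics
  - enrollment 5 (Zoe): course_id=NULL, no match -> dropped
  - enrollment 6 (Eli): course_id=1 -> matches Chemistry
So 1 of 6 rows is dropped.

SQL:
SELECT a.student, b.title AS course
FROM enrollments a
INNER JOIN courses b ON a.course_id = b.id

Result:
student | course   
--------+----------
Grace   | Economics
Chris   | Chemistry
George  | Chemistry
Jack    | Economics
Eli     | Chemistry


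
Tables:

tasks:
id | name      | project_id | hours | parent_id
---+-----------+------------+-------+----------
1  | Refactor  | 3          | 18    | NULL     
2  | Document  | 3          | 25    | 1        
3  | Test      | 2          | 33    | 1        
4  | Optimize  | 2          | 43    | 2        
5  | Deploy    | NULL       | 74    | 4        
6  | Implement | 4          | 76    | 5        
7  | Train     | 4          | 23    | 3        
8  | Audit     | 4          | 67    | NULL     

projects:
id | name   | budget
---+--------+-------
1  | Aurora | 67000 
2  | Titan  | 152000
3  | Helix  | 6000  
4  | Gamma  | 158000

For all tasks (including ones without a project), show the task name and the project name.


LEFT JOIN keeps every row from tasks (the left table); where project_id has no match in projects, the project columns become NULL. Walk through each task:
  - task 1 (Refactor): project_id=3 -> matches Helix
  - task 2 (Document): project_id=3 -> matches Helix
  - task 3 (Test): project_id=2 -> matches Titan
  - task 4 (Optimize): project_id=2 -> matches Titan
  - task 5 (Deploy): project_id=NULL, no match -> kept with NULL
  - task 6 (Implement): project_id=4 -> matches Gamma
  - task 7 (Train): project_id=4 -> matches Gamma
  - task 8 (Audit): project_id=4 -> matches Gamma
All 8 rows appear; 1 has NULL project.

SQL:
SELECT a.name, b.name AS project
FROM tasks a
LEFT JOIN projects b ON a.project_id = b.id

Result:
name      | project
----------+--------
Refactor  | Helix  
Document  | Helix  
Test      | Titan  
Optimize  | Titan  
Deploy    | NULL   
Implement | Gamma  
Train     | Gamma  
Audit     | Gamma  


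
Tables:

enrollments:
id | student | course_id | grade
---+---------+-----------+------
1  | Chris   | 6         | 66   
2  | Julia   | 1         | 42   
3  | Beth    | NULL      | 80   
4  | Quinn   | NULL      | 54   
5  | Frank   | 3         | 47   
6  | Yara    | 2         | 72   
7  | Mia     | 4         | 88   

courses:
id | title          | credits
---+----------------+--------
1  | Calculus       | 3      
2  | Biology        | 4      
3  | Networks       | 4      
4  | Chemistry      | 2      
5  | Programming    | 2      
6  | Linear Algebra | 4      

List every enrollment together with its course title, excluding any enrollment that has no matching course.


INNER JOIN keeps only enrollments rows whose course_id matches an id in courses. Walk through each enrollment:
  - enrollment 1 (Chris): course_id=6 -> matches Linear Algebra
  - enrollment 2 (Julia): course_id=1 -> matches Calculus
  - enrollment 3 (Beth): course_id=NULL, no match -> dropped
  - enrollment 4 (Quinn): course_id=NULL, no match -> dropped
  - enrollment 5 (Frank): course_id=3 -> matches Networks
  - enrollment 6 (Yara): course_id=2 -> matches Biology
  - enrollment 7 (Mia): course_id=4 -> matches Chemistry
So 2 of 7 rows are dropped.

SQL:
SELECT a.student, b.title AS course
FROM enrollments a
INNER JOIN courses b ON a.course_id = b.id

Result:
student | course        
--------+---------------
Chris   | Linear Algebra
Julia   | Calculus      
Frank   | Networks      
Yara    | Biology       
Mia     | Chemistry     


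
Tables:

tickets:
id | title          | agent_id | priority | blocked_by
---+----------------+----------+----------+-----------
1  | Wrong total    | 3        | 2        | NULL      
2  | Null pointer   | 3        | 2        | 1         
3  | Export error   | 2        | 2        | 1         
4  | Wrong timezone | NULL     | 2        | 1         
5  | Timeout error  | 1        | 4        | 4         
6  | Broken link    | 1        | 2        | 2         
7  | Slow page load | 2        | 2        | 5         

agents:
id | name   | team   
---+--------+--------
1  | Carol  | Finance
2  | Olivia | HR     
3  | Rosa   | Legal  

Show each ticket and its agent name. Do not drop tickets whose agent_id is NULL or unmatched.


LEFT JOIN keeps every row from tickets (the left table); where agent_id has no match in agents, the agent columns become NULL. Walk through each ticket:
  - ticket 1 (Wrong total): agent_id=3 -> matches Rosa
  - ticket 2 (Null pointer): agent_id=3 -> matches Rosa
  - ticket 3 (Export error): agent_id=2 -> matches Olivia
  - ticket 4 (Wrong timezone): agent_id=NULL, no match -> kept with NULL
  - ticket 5 (Timeout error): agent_id=1 -> matches Carol
  - ticket 6 (Broken link): agent_id=1 -> matches Carol
  - ticket 7 (Slow page load): agent_id=2 -> matches Olivia
All 7 rows appear; 1 has NULL agent.

SQL:
SELECT a.title, b.name AS agent
FROM tickets a
LEFT JOIN agents b ON a.agent_id = b.id

Result:
title          | agent 
---------------+-------
Wrong total    | Rosa  
Null pointer   | Rosa  
Export error   | Olivia
Wrong timezone | NULL  
Timeout error  | Carol 
Broken link    | Carol 
Slow page load | Olivia


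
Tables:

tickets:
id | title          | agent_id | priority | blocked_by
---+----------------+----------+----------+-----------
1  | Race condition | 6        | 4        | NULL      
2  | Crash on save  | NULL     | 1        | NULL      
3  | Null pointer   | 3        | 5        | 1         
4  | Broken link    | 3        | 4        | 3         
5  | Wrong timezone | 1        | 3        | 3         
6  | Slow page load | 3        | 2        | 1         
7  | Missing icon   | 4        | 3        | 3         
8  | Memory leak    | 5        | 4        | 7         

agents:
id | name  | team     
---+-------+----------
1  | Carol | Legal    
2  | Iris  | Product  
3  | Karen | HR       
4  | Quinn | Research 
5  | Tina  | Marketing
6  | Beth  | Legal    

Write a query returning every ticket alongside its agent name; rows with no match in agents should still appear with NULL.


LEFT JOIN keeps every row from tickets (the left table); where agent_id has no match in agents, the agent columns become NULL. Walk through each ticket:
  - ticket 1 (Race condition): agent_id=6 -> matches Beth
  - ticket 2 (Crash on save): agent_id=NULL, no match -> kept with NULL
  - ticket 3 (Null pointer): agent_id=3 -> matches Karen
  - ticket 4 (Broken link): agent_id=3 -> matches Karen
  - ticket 5 (Wrong timezone): agent_id=1 -> matches Carol
  - ticket 6 (Slow page load): agent_id=3 -> matches Karen
  - ticket 7 (Missing icon): agent_id=4 -> matches Quinn
  - ticket 8 (Memory leak): agent_id=5 -> matches Tina
All 8 rows appear; 1 has NULL agent.

SQL:
SELECT a.title, b.name AS agent
FROM tickets a
LEFT JOIN agents b ON a.agent_id = b.id

Result:
title          | agent
---------------+------
Race condition | Beth 
Crash on save  | NULL 
Null pointer   | Karen
Broken link    | Karen
Wrong timezone | Carol
Slow page load | Karen
Missing icon   | Quinn
Memory leak    | Tina 


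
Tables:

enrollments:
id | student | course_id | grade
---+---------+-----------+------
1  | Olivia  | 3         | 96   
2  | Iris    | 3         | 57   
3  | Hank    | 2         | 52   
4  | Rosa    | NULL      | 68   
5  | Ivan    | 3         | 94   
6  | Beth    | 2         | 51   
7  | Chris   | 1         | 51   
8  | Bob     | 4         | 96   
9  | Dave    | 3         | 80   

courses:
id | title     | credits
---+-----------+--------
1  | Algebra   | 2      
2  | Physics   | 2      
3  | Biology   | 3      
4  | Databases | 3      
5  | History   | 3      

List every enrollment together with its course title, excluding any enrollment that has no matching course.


INNER JOIN keeps only enrollments rows whose course_id matches an id in courses. Walk through each enrollment:
  - enrollment 1 (Olivia): course_id=3 -> matches Biology
  - enrollment 2 (Iris): course_id=3 -> matches Biology
  - enrollment 3 (Hank): course_id=2 -> matches Physics
  - enrollment 4 (Rosa): course_id=NULL, no match -> dropped
  - enrollment 5 (Ivan): course_id=3 -> matches Biology
  - enrollment 6 (Beth): course_id=2 -> matches Physics
  - enrollment 7 (Chris): course_id=1 -> matches Algebra
  - enrollment 8 (Bob): course_id=4 -> matches Databases
  - enrollment 9 (Dave): course_id=3 -> matches Biology
So 1 of 9 rows is dropped.

SQL:
SELECT a.student, b.title AS course
FROM enrollments a
INNER JOIN courses b ON a.course_id = b.id

Result:
student | course   
--------+----------
Olivia  | Biology  
Iris    | Biology  
Hank    | Physics  
Ivan    | Biology  
Beth    | Physics  
Chris   | Algebra  
Bob     | Databases
Dave    | Biology  


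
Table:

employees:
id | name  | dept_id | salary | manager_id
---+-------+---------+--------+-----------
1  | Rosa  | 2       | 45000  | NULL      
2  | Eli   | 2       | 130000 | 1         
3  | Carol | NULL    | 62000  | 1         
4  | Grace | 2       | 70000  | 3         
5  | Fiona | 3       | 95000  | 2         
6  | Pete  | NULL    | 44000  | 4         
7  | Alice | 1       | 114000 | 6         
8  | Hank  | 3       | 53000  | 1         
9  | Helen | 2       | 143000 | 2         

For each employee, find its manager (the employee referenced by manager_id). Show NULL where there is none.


This is a self-join: employees is joined to a second copy of itself, matching each row's manager_id to another row's id. Use LEFT JOIN so rows with manager_id=NULL are kept.
  - employee 1 (Rosa): manager_id=NULL -> NULL
  - employee 2 (Eli): manager_id=1 -> Rosa
  - employee 3 (Carol): manager_id=1 -> Rosa
  - employee 4 (Grace): manager_id=3 -> Carol
  - employee 5 (Fiona): manager_id=2 -> Eli
  - employee 6 (Pete): manager_id=4 -> Grace
  - employee 7 (Alice): manager_id=6 -> Pete
  - employee 8 (Hank): manager_id=1 -> Rosa
  - employee 9 (Helen): manager_id=2 -> Eli

SQL:
SELECT a.name AS item, b.name AS manager
FROM employees a
LEFT JOIN employees b ON a.manager_id = b.id

Result:
item  | manager
------+--------
Rosa  | NULL   
Eli   | Rosa   
Carol | Rosa   
Grace | Carol  
Fiona | Eli    
Pete  | Grace  
Alice | Pete   
Hank  | Rosa   
Helen | Eli    


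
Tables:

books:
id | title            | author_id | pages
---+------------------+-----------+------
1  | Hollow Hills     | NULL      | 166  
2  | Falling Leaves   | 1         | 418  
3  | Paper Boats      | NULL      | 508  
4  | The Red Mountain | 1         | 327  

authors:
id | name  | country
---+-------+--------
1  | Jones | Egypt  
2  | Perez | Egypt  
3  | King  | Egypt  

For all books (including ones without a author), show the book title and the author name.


LEFT JOIN keeps every row from books (the left table); where author_id has no match in authors, the author columns become NULL. Walk through each book:
  - book 1 (Hollow Hills): author_id=NULL, no match -> kept with NULL
  - book 2 (Falling Leaves): author_id=1 -> matches Jones
  - book 3 (Paper Boats): author_id=NULL, no match -> kept with NULL
  - book 4 (The Red Mountain): author_id=1 -> matches Jones
All 4 rows appear; 2 have NULL author.

SQL:
SELECT a.title, b.name AS author
FROM books a
LEFT JOIN authors b ON a.author_id = b.id

Result:
title            | author
-----------------+-------
Hollow Hills     | NULL  
Falling Leaves   | Jones 
Paper Boats      | NULL  
The Red Mountain | Jones 


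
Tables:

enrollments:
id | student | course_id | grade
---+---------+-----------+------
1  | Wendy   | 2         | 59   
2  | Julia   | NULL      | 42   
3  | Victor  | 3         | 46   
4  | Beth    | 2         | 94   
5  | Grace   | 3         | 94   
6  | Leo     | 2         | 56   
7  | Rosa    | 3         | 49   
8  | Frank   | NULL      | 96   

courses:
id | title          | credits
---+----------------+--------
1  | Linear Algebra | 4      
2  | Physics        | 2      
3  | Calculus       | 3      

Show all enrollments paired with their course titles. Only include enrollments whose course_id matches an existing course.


INNER JOIN keeps only enrollments rows whose course_id matches an id in courses. Walk through each enrollment:
  - enrollment 1 (Wendy): course_id=2 -> matches Physics
  - enrollment 2 (Julia): course_id=NULL, no match -> dropped
  - enrollment 3 (Victor): course_id=3 -> matches Calculus
  - enrollment 4 (Beth): course_id=2 -> matches Physics
  - enrollment 5 (Grace): course_id=3 -> matches Calculus
  - enrollment 6 (Leo): course_id=2 -> matches Physics
  - enrollment 7 (Rosa): course_id=3 -> matches Calculus
  - enrollment 8 (Frank): course_id=NULL, no match -> dropped
So 2 of 8 rows are dropped.

SQL:
SELECT a.student, b.title AS course
FROM enrollments a
INNER JOIN courses b ON a.course_id = b.id

Result:
student | course  
--------+---------
Wendy   | Physics 
Victor  | Calculus
Beth    | Physics 
Grace   | Calculus
Leo     | Physics 
Rosa    | Calculus


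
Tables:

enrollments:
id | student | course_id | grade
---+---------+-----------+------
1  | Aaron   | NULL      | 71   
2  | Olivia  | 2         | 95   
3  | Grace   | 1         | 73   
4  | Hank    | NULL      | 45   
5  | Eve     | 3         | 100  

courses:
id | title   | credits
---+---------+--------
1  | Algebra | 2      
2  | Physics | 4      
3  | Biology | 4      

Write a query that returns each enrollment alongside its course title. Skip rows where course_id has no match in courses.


INNER JOIN keeps only enrollments rows whose course_id matches an id in courses. Walk through each enrollment:
  - enrollment 1 (Aaron): course_id=NULL, no match -> dropped
  - enrollment 2 (Olivia): course_id=2 -> matches Physics
  - enrollment 3 (Grace): course_id=1 -> matches Algebra
  - enrollment 4 (Hank): course_id=NULL, no match -> dropped
  - enrollment 5 (Eve): course_id=3 -> matches Biology
So 2 of 5 rows are dropped.

SQL:
SELECT a.student, b.title AS course
FROM enrollments a
INNER JOIN courses b ON a.course_id = b.id

Result:
student | course 
--------+--------
Olivia  | Physics
Grace   | Algebra
Eve     | Biology


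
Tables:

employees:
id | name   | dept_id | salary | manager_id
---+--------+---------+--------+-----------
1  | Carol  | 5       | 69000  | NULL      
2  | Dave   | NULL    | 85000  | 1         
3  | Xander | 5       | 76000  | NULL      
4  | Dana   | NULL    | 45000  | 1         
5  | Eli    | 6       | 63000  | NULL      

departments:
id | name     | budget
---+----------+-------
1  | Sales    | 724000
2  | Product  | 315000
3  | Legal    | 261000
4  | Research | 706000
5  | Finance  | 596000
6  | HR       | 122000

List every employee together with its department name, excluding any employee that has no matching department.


INNER JOIN keeps only employees rows whose dept_id matches an id in departments. Walk through each employee:
  - employee 1 (Carol): dept_id=5 -> matches Finance
  - employee 2 (Dave): dept_id=NULL, no match -> dropped
  - employee 3 (Xander): dept_id=5 -> matches Finance
  - employee 4 (Dana): dept_id=NULL, no match -> dropped
  - employee 5 (Eli): dept_id=6 -> matches HR
So 2 of 5 rows are dropped.

SQL:
SELECT a.name, b.name AS department
FROM employees a
INNER JOIN departments b ON a.dept_id = b.id

Result:
name   | department
-------+-----------
Carol  | Finance   
Xander | Finance   
Eli    | HR        


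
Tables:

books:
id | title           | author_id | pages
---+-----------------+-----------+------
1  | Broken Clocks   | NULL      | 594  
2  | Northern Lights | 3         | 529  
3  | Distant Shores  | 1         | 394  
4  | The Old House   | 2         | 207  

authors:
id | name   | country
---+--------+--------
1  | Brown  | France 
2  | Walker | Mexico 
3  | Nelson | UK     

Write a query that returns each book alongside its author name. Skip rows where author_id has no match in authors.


INNER JOIN keeps only books rows whose author_id matches an id in authors. Walk through each book:
  - book 1 (Broken Clocks): author_id=NULL, no match -> dropped
  - book 2 (Northern Lights): author_id=3 -> matches Nelson
  - book 3 (Distant Shores): author_id=1 -> matches Brown
  - book 4 (The Old House): author_id=2 -> matches Walker
So 1 of 4 rows is dropped.

SQL:
SELECT a.title, b.name AS author
FROM books a
INNER JOIN authors b ON a.author_id = b.id

Result:
title           | author
----------------+-------
Northern Lights | Nelson
Distant Shores  | Brown 
The Old House   | Walker


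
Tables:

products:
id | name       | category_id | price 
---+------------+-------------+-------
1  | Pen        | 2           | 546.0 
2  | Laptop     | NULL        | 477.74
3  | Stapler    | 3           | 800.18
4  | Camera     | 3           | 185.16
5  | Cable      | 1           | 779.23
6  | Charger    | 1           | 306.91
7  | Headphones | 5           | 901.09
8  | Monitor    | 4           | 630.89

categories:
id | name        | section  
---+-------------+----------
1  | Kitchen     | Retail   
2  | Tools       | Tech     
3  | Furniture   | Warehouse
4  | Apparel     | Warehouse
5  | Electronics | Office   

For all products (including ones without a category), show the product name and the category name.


LEFT JOIN keeps every row from products (the left table); where category_id has no match in categories, the category columns become NULL. Walk through each product:
  - product 1 (Pen): category_id=2 -> matches Tools
  - product 2 (Laptop): category_id=NULL, no match -> kept with NULL
  - product 3 (Stapler): category_id=3 -> matches Furniture
  - product 4 (Camera): category_id=3 -> matches Furniture
  - product 5 (Cable): category_id=1 -> matches Kitchen
  - product 6 (Charger): category_id=1 -> matches Kitchen
  - product 7 (Headphones): category_id=5 -> matches Electronics
  - product 8 (Monitor): category_id=4 -> matches Apparel
All 8 rows appear; 1 has NULL category.

SQL:
SELECT a.name, b.name AS category
FROM products a
LEFT JOIN categories b ON a.category_id = b.id

Result:
name       | category   
-----------+------------
Pen        | Tools      
Laptop     | NULL       
Stapler    | Furniture  
Camera     | Furniture  
Cable      | Kitchen    
Charger    | Kitchen    
Headphones | Electronics
Monitor    | Apparel    


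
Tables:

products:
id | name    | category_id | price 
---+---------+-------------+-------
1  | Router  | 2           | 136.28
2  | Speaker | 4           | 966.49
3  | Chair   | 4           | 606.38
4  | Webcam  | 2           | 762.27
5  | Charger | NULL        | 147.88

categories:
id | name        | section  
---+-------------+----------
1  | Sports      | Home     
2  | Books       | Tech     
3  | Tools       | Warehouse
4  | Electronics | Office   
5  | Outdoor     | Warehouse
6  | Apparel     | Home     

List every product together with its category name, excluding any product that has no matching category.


INNER JOIN keeps only products rows whose category_id matches an id in categories. Walk through each product:
  - product 1 (Router): category_id=2 -> matches Books
  - product 2 (Speaker): category_id=4 -> matches Electronics
  - product 3 (Chair): category_id=4 -> matches Electronics
  - product 4 (Webcam): category_id=2 -> matches Books
  - product 5 (Charger): category_id=NULL, no match -> dropped
So 1 of 5 rows is dropped.

SQL:
SELECT a.name, b.name AS category
FROM products a
INNER JOIN categories b ON a.category_id = b.id

Result:
name    | category   
--------+------------
Router  | Books      
Speaker | Electronics
Chair   | Electronics
Webcam  | Books      


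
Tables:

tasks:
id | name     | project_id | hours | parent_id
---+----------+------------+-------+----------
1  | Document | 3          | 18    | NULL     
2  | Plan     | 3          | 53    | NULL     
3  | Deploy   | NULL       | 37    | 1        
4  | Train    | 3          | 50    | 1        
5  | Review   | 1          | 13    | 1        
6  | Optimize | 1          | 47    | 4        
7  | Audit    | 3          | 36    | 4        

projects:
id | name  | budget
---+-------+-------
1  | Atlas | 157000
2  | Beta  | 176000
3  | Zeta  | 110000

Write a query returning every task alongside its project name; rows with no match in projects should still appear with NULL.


LEFT JOIN keeps every row from tasks (the left table); where project_id has no match in projects, the project columns become NULL. Walk through each task:
  - task 1 (Document): project_id=3 -> matches Zeta
  - task 2 (Plan): project_id=3 -> matches Zeta
  - task 3 (Deploy): project_id=NULL, no match -> kept with NULL
  - task 4 (Train): project_id=3 -> matches Zeta
  - task 5 (Review): project_id=1 -> matches Atlas
  - task 6 (Optimize): project_id=1 -> matches Atlas
  - task 7 (Audit): project_id=3 -> matches Zeta
All 7 rows appear; 1 has NULL project.

SQL:
SELECT a.name, b.name AS project
FROM tasks a
LEFT JOIN projects b ON a.project_id = b.id

Result:
name     | project
---------+--------
Document | Zeta   
Plan     | Zeta   
Deploy   | NULL   
Train    | Zeta   
Review   | Atlas  
Optimize | Atlas  
Audit    | Zeta   


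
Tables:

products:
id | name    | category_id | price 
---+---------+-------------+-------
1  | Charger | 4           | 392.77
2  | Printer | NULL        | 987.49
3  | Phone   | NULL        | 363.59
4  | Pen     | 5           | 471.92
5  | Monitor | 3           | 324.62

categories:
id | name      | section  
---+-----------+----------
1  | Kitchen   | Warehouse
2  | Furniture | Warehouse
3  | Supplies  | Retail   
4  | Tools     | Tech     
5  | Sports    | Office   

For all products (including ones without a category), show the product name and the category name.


LEFT JOIN keeps every row from products (the left table); where category_id has no match in categories, the category columns become NULL. Walk through each product:
  - product 1 (Charger): category_id=4 -> matches Tools
  - product 2 (Printer): category_id=NULL, no match -> kept with NULL
  - product 3 (Phone): category_id=NULL, no match -> kept with NULL
  - product 4 (Pen): category_id=5 -> matches Sports
  - product 5 (Monitor): category_id=3 -> matches Supplies
All 5 rows appear; 2 have NULL category.

SQL:
SELECT a.name, b.name AS category
FROM products a
LEFT JOIN categories b ON a.category_id = b.id

Result:
name    | category
--------+---------
Charger | Tools   
Printer | NULL    
Phone   | NULL    
Pen     | Sports  
Monitor | Supplies


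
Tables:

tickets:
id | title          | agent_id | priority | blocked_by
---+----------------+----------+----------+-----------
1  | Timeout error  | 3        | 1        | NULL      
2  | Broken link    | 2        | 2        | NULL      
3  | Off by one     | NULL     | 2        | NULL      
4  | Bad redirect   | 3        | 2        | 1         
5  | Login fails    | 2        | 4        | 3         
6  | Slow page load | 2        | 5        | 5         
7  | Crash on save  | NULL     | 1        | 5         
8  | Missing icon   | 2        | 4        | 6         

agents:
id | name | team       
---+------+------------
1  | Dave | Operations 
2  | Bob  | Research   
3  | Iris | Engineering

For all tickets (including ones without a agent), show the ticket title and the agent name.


LEFT JOIN keeps every row from tickets (the left table); where agent_id has no match in agents, the agent columns become NULL. Walk through each ticket:
  - ticket 1 (Timeout error): agent_id=3 -> matches Iris
  - ticket 2 (Broken link): agent_id=2 -> matches Bob
  - ticket 3 (Off by one): agent_id=NULL, no match -> kept with NULL
  - ticket 4 (Bad redirect): agent_id=3 -> matches Iris
  - ticket 5 (Login fails): agent_id=2 -> matches Bob
  - ticket 6 (Slow page load): agent_id=2 -> matches Bob
  - ticket 7 (Crash on save): agent_id=NULL, no match -> kept with NULL
  - ticket 8 (Missing icon): agent_id=2 -> matches Bob
All 8 rows appear; 2 have NULL agent.

SQL:
SELECT a.title, b.name AS agent
FROM tickets a
LEFT JOIN agents b ON a.agent_id = b.id

Result:
title          | agent
---------------+------
Timeout error  | Iris 
Broken link    | Bob  
Off by one     | NULL 
Bad redirect   | Iris 
Login fails    | Bob  
Slow page load | Bob  
Crash on save  | NULL 
Missing icon   | Bob  


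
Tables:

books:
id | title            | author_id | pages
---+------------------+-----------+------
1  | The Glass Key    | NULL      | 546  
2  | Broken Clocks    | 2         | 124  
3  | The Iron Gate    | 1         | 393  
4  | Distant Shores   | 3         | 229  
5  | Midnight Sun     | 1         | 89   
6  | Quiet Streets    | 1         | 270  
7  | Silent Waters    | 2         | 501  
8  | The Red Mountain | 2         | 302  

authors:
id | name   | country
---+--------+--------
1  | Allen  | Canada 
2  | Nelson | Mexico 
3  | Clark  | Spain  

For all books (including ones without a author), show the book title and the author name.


LEFT JOIN keeps every row from books (the left table); where author_id has no match in authors, the author columns become NULL. Walk through each book:
  - book 1 (The Glass Key): author_id=NULL, no match -> kept with NULL
  - book 2 (Broken Clocks): author_id=2 -> matches Nelson
  - book 3 (The Iron Gate): author_id=1 -> matches Allen
  - book 4 (Distant Shores): author_id=3 -> matches Clark
  - book 5 (Midnight Sun): author_id=1 -> matches Allen
  - book 6 (Quiet Streets): author_id=1 -> matches Allen
  - book 7 (Silent Waters): author_id=2 -> matches Nelson
  - book 8 (The Red Mountain): author_id=2 -> matches Nelson
All 8 rows appear; 1 has NULL author.

SQL:
SELECT a.title, b.name AS author
FROM books a
LEFT JOIN authors b ON a.author_id = b.id

Result:
title            | author
-----------------+-------
The Glass Key    | NULL  
Broken Clocks    | Nelson
The Iron Gate    | Allen 
Distant Shores   | Clark 
Midnight Sun     | Allen 
Quiet Streets    | Allen 
Silent Waters    | Nelson
The Red Mountain | Nelson


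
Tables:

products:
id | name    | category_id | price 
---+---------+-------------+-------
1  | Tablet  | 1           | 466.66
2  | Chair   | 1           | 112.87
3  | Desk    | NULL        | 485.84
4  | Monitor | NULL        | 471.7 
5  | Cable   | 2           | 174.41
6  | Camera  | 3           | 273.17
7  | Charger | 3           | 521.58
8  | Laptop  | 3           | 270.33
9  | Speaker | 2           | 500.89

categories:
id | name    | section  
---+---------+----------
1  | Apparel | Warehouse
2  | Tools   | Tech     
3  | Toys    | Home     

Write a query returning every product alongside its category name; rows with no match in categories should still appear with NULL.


LEFT JOIN keeps every row from products (the left table); where category_id has no match in categories, the category columns become NULL. Walk through each product:
  - product 1 (Tablet): category_id=1 -> matches Apparel
  - product 2 (Chair): category_id=1 -> matches Apparel
  - product 3 (Desk): category_id=NULL, no match -> kept with NULL
  - product 4 (Monitor): category_id=NULL, no match -> kept with NULL
  - product 5 (Cable): category_id=2 -> matches Tools
  - product 6 (Camera): category_id=3 -> matches Toys
  - product 7 (Charger): category_id=3 -> matches Toys
  - product 8 (Laptop): category_id=3 -> matches Toys
  - product 9 (Speaker): category_id=2 -> matches Tools
All 9 rows appear; 2 have NULL category.

SQL:
SELECT a.name, b.name AS category
FROM products a
LEFT JOIN categories b ON a.category_id = b.id

Result:
name    | category
--------+---------
Tablet  | Apparel 
Chair   | Apparel 
Desk    | NULL    
Monitor | NULL    
Cable   | Tools   
Camera  | Toys    
Charger | Toys    
Laptop  | Toys    
Speaker | Tools   


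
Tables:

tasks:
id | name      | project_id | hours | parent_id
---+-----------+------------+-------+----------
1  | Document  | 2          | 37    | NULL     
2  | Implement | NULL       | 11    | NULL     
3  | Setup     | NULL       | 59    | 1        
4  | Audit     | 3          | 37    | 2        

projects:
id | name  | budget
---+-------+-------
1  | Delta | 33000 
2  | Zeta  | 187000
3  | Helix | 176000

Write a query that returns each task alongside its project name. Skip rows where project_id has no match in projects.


INNER JOIN keeps only tasks rows whose project_id matches an id in projects. Walk through each task:
  - task 1 (Document): project_id=2 -> matches Zeta
  - task 2 (Implement): project_id=NULL, no match -> dropped
  - task 3 (Setup): project_id=NULL, no match -> dropped
  - task 4 (Audit): project_id=3 -> matches Helix
So 2 of 4 rows are dropped.

SQL:
SELECT a.name, b.name AS project
FROM tasks a
INNER JOIN projects b ON a.project_id = b.id

Result:
name     | project
---------+--------
Document | Zeta   
Audit    | Helix  


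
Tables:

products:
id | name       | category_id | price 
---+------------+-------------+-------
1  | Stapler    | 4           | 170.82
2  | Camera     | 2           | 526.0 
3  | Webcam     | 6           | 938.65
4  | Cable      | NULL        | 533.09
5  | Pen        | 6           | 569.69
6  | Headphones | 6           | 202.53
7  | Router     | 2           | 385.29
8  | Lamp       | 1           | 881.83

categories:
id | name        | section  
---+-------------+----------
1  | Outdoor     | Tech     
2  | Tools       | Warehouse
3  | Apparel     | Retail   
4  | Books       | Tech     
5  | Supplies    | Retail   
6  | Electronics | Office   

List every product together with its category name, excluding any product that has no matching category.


INNER JOIN keeps only products rows whose category_id matches an id in categories. Walk through each product:
  - product 1 (Stapler): category_id=4 -> matches Books
  - product 2 (Camera): category_id=2 -> matches Tools
  - product 3 (Webcam): category_id=6 -> matches Electronics
  - product 4 (Cable): category_id=NULL, no match -> dropped
  - product 5 (Pen): category_id=6 -> matches Electronics
  - product 6 (Headphones): category_id=6 -> matches Electronics
  - product 7 (Router): category_id=2 -> matches Tools
  - product 8 (Lamp): category_id=1 -> matches Outdoor
So 1 of 8 rows is dropped.

SQL:
SELECT a.name, b.name AS category
FROM products a
INNER JOIN categories b ON a.category_id = b.id

Result:
name       | category   
-----------+------------
Stapler    | Books      
Camera     | Tools      
Webcam     | Electronics
Pen        | Electronics
Headphones | Electronics
Router     | Tools      
Lamp       | Outdoor    


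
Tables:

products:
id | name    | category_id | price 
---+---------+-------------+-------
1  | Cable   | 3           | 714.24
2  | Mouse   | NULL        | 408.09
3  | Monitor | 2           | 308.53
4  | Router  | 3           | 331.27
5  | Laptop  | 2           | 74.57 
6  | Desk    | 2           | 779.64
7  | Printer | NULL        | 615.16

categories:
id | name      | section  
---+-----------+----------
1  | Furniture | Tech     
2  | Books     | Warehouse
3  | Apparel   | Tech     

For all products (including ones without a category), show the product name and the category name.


LEFT JOIN keeps every row from products (the left table); where category_id has no match in categories, the category columns become NULL. Walk through each product:
  - product 1 (Cable): category_id=3 -> matches Apparel
  - product 2 (Mouse): category_id=NULL, no match -> kept with NULL
  - product 3 (Monitor): category_id=2 -> matches Books
  - product 4 (Router): category_id=3 -> matches Apparel
  - product 5 (Laptop): category_id=2 -> matches Books
  - product 6 (Desk): category_id=2 -> matches Books
  - product 7 (Printer): category_id=NULL, no match -> kept with NULL
All 7 rows appear; 2 have NULL category.

SQL:
SELECT a.name, b.name AS category
FROM products a
LEFT JOIN categories b ON a.category_id = b.id

Result:
name    | category
--------+---------
Cable   | Apparel 
Mouse   | NULL    
Monitor | Books   
Router  | Apparel 
Laptop  | Books   
Desk    | Books   
Printer | NULL    


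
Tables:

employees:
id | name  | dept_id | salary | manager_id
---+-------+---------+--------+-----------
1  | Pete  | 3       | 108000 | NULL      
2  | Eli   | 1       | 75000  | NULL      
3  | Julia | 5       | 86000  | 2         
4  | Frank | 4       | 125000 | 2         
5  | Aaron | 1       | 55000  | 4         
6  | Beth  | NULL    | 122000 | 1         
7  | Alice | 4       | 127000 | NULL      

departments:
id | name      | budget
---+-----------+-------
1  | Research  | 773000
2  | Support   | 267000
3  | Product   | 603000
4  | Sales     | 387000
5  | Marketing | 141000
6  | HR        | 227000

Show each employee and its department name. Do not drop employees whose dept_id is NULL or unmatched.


LEFT JOIN keeps every row from employees (the left table); where dept_id has no match in departments, the department columns become NULL. Walk through each employee:
  - employee 1 (Pete): dept_id=3 -> matches Product
  - employee 2 (Eli): dept_id=1 -> matches Research
  - employee 3 (Julia): dept_id=5 -> matches Marketing
  - employee 4 (Frank): dept_id=4 -> matches Sales
  - employee 5 (Aaron): dept_id=1 -> matches Research
  - employee 6 (Beth): dept_id=NULL, no match -> kept with NULL
  - employee 7 (Alice): dept_id=4 -> matches Sales
All 7 rows appear; 1 has NULL department.

SQL:
SELECT a.name, b.name AS department
FROM employees a
LEFT JOIN departments b ON a.dept_id = b.id

Result:
name  | department
------+-----------
Pete  | Product   
Eli   | Research  
Julia | Marketing 
Frank | Sales     
Aaron | Research  
Beth  | NULL      
Alice | Sales     
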